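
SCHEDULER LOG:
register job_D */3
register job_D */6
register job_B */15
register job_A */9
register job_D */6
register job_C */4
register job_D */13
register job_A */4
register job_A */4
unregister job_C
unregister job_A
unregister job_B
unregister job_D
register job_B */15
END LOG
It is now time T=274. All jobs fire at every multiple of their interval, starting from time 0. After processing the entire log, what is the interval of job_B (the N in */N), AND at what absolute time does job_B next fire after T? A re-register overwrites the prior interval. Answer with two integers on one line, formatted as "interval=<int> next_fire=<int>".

Answer: interval=15 next_fire=285

Derivation:
Op 1: register job_D */3 -> active={job_D:*/3}
Op 2: register job_D */6 -> active={job_D:*/6}
Op 3: register job_B */15 -> active={job_B:*/15, job_D:*/6}
Op 4: register job_A */9 -> active={job_A:*/9, job_B:*/15, job_D:*/6}
Op 5: register job_D */6 -> active={job_A:*/9, job_B:*/15, job_D:*/6}
Op 6: register job_C */4 -> active={job_A:*/9, job_B:*/15, job_C:*/4, job_D:*/6}
Op 7: register job_D */13 -> active={job_A:*/9, job_B:*/15, job_C:*/4, job_D:*/13}
Op 8: register job_A */4 -> active={job_A:*/4, job_B:*/15, job_C:*/4, job_D:*/13}
Op 9: register job_A */4 -> active={job_A:*/4, job_B:*/15, job_C:*/4, job_D:*/13}
Op 10: unregister job_C -> active={job_A:*/4, job_B:*/15, job_D:*/13}
Op 11: unregister job_A -> active={job_B:*/15, job_D:*/13}
Op 12: unregister job_B -> active={job_D:*/13}
Op 13: unregister job_D -> active={}
Op 14: register job_B */15 -> active={job_B:*/15}
Final interval of job_B = 15
Next fire of job_B after T=274: (274//15+1)*15 = 285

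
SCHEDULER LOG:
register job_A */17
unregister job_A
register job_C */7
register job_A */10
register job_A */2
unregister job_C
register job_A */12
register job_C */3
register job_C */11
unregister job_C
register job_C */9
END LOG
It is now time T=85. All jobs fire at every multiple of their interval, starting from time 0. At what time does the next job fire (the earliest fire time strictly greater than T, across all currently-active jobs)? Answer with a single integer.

Op 1: register job_A */17 -> active={job_A:*/17}
Op 2: unregister job_A -> active={}
Op 3: register job_C */7 -> active={job_C:*/7}
Op 4: register job_A */10 -> active={job_A:*/10, job_C:*/7}
Op 5: register job_A */2 -> active={job_A:*/2, job_C:*/7}
Op 6: unregister job_C -> active={job_A:*/2}
Op 7: register job_A */12 -> active={job_A:*/12}
Op 8: register job_C */3 -> active={job_A:*/12, job_C:*/3}
Op 9: register job_C */11 -> active={job_A:*/12, job_C:*/11}
Op 10: unregister job_C -> active={job_A:*/12}
Op 11: register job_C */9 -> active={job_A:*/12, job_C:*/9}
  job_A: interval 12, next fire after T=85 is 96
  job_C: interval 9, next fire after T=85 is 90
Earliest fire time = 90 (job job_C)

Answer: 90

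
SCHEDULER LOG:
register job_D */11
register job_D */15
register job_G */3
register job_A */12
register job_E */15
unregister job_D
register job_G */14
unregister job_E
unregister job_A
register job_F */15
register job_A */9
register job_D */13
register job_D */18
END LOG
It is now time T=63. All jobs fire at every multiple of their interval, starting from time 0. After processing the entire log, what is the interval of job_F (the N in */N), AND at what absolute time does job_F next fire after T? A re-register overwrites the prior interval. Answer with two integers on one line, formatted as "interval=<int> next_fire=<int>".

Answer: interval=15 next_fire=75

Derivation:
Op 1: register job_D */11 -> active={job_D:*/11}
Op 2: register job_D */15 -> active={job_D:*/15}
Op 3: register job_G */3 -> active={job_D:*/15, job_G:*/3}
Op 4: register job_A */12 -> active={job_A:*/12, job_D:*/15, job_G:*/3}
Op 5: register job_E */15 -> active={job_A:*/12, job_D:*/15, job_E:*/15, job_G:*/3}
Op 6: unregister job_D -> active={job_A:*/12, job_E:*/15, job_G:*/3}
Op 7: register job_G */14 -> active={job_A:*/12, job_E:*/15, job_G:*/14}
Op 8: unregister job_E -> active={job_A:*/12, job_G:*/14}
Op 9: unregister job_A -> active={job_G:*/14}
Op 10: register job_F */15 -> active={job_F:*/15, job_G:*/14}
Op 11: register job_A */9 -> active={job_A:*/9, job_F:*/15, job_G:*/14}
Op 12: register job_D */13 -> active={job_A:*/9, job_D:*/13, job_F:*/15, job_G:*/14}
Op 13: register job_D */18 -> active={job_A:*/9, job_D:*/18, job_F:*/15, job_G:*/14}
Final interval of job_F = 15
Next fire of job_F after T=63: (63//15+1)*15 = 75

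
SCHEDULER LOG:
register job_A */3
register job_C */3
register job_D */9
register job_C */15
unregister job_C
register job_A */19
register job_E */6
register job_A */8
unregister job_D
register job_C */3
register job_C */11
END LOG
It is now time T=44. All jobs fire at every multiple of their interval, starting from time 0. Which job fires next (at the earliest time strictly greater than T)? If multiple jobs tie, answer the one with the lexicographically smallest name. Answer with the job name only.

Op 1: register job_A */3 -> active={job_A:*/3}
Op 2: register job_C */3 -> active={job_A:*/3, job_C:*/3}
Op 3: register job_D */9 -> active={job_A:*/3, job_C:*/3, job_D:*/9}
Op 4: register job_C */15 -> active={job_A:*/3, job_C:*/15, job_D:*/9}
Op 5: unregister job_C -> active={job_A:*/3, job_D:*/9}
Op 6: register job_A */19 -> active={job_A:*/19, job_D:*/9}
Op 7: register job_E */6 -> active={job_A:*/19, job_D:*/9, job_E:*/6}
Op 8: register job_A */8 -> active={job_A:*/8, job_D:*/9, job_E:*/6}
Op 9: unregister job_D -> active={job_A:*/8, job_E:*/6}
Op 10: register job_C */3 -> active={job_A:*/8, job_C:*/3, job_E:*/6}
Op 11: register job_C */11 -> active={job_A:*/8, job_C:*/11, job_E:*/6}
  job_A: interval 8, next fire after T=44 is 48
  job_C: interval 11, next fire after T=44 is 55
  job_E: interval 6, next fire after T=44 is 48
Earliest = 48, winner (lex tiebreak) = job_A

Answer: job_A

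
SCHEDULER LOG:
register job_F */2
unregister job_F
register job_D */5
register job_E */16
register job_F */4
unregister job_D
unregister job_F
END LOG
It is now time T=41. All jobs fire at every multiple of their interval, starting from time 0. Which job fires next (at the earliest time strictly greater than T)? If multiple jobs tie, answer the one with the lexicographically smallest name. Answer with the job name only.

Answer: job_E

Derivation:
Op 1: register job_F */2 -> active={job_F:*/2}
Op 2: unregister job_F -> active={}
Op 3: register job_D */5 -> active={job_D:*/5}
Op 4: register job_E */16 -> active={job_D:*/5, job_E:*/16}
Op 5: register job_F */4 -> active={job_D:*/5, job_E:*/16, job_F:*/4}
Op 6: unregister job_D -> active={job_E:*/16, job_F:*/4}
Op 7: unregister job_F -> active={job_E:*/16}
  job_E: interval 16, next fire after T=41 is 48
Earliest = 48, winner (lex tiebreak) = job_E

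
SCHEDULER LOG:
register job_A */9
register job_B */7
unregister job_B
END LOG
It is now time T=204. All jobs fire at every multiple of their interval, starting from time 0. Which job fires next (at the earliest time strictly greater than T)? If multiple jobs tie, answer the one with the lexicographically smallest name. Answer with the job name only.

Answer: job_A

Derivation:
Op 1: register job_A */9 -> active={job_A:*/9}
Op 2: register job_B */7 -> active={job_A:*/9, job_B:*/7}
Op 3: unregister job_B -> active={job_A:*/9}
  job_A: interval 9, next fire after T=204 is 207
Earliest = 207, winner (lex tiebreak) = job_A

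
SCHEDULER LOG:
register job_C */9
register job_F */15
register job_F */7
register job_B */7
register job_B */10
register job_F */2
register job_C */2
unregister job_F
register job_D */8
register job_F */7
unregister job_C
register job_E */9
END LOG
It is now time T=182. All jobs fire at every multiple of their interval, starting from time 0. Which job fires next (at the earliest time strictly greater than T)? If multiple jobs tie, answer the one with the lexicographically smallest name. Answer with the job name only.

Op 1: register job_C */9 -> active={job_C:*/9}
Op 2: register job_F */15 -> active={job_C:*/9, job_F:*/15}
Op 3: register job_F */7 -> active={job_C:*/9, job_F:*/7}
Op 4: register job_B */7 -> active={job_B:*/7, job_C:*/9, job_F:*/7}
Op 5: register job_B */10 -> active={job_B:*/10, job_C:*/9, job_F:*/7}
Op 6: register job_F */2 -> active={job_B:*/10, job_C:*/9, job_F:*/2}
Op 7: register job_C */2 -> active={job_B:*/10, job_C:*/2, job_F:*/2}
Op 8: unregister job_F -> active={job_B:*/10, job_C:*/2}
Op 9: register job_D */8 -> active={job_B:*/10, job_C:*/2, job_D:*/8}
Op 10: register job_F */7 -> active={job_B:*/10, job_C:*/2, job_D:*/8, job_F:*/7}
Op 11: unregister job_C -> active={job_B:*/10, job_D:*/8, job_F:*/7}
Op 12: register job_E */9 -> active={job_B:*/10, job_D:*/8, job_E:*/9, job_F:*/7}
  job_B: interval 10, next fire after T=182 is 190
  job_D: interval 8, next fire after T=182 is 184
  job_E: interval 9, next fire after T=182 is 189
  job_F: interval 7, next fire after T=182 is 189
Earliest = 184, winner (lex tiebreak) = job_D

Answer: job_D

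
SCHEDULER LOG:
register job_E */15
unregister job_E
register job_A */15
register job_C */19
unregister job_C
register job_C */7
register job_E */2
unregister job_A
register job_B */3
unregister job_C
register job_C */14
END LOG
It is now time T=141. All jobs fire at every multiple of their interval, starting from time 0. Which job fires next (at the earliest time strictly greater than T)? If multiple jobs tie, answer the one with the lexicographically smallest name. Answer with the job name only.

Op 1: register job_E */15 -> active={job_E:*/15}
Op 2: unregister job_E -> active={}
Op 3: register job_A */15 -> active={job_A:*/15}
Op 4: register job_C */19 -> active={job_A:*/15, job_C:*/19}
Op 5: unregister job_C -> active={job_A:*/15}
Op 6: register job_C */7 -> active={job_A:*/15, job_C:*/7}
Op 7: register job_E */2 -> active={job_A:*/15, job_C:*/7, job_E:*/2}
Op 8: unregister job_A -> active={job_C:*/7, job_E:*/2}
Op 9: register job_B */3 -> active={job_B:*/3, job_C:*/7, job_E:*/2}
Op 10: unregister job_C -> active={job_B:*/3, job_E:*/2}
Op 11: register job_C */14 -> active={job_B:*/3, job_C:*/14, job_E:*/2}
  job_B: interval 3, next fire after T=141 is 144
  job_C: interval 14, next fire after T=141 is 154
  job_E: interval 2, next fire after T=141 is 142
Earliest = 142, winner (lex tiebreak) = job_E

Answer: job_E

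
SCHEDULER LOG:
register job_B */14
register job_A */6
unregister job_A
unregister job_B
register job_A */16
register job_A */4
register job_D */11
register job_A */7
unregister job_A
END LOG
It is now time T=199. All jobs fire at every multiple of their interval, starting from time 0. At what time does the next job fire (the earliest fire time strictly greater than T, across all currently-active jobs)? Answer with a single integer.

Op 1: register job_B */14 -> active={job_B:*/14}
Op 2: register job_A */6 -> active={job_A:*/6, job_B:*/14}
Op 3: unregister job_A -> active={job_B:*/14}
Op 4: unregister job_B -> active={}
Op 5: register job_A */16 -> active={job_A:*/16}
Op 6: register job_A */4 -> active={job_A:*/4}
Op 7: register job_D */11 -> active={job_A:*/4, job_D:*/11}
Op 8: register job_A */7 -> active={job_A:*/7, job_D:*/11}
Op 9: unregister job_A -> active={job_D:*/11}
  job_D: interval 11, next fire after T=199 is 209
Earliest fire time = 209 (job job_D)

Answer: 209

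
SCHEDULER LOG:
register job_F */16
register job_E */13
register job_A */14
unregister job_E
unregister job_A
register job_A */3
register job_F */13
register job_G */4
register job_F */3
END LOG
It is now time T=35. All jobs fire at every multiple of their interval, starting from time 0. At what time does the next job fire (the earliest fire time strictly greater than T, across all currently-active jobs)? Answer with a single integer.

Op 1: register job_F */16 -> active={job_F:*/16}
Op 2: register job_E */13 -> active={job_E:*/13, job_F:*/16}
Op 3: register job_A */14 -> active={job_A:*/14, job_E:*/13, job_F:*/16}
Op 4: unregister job_E -> active={job_A:*/14, job_F:*/16}
Op 5: unregister job_A -> active={job_F:*/16}
Op 6: register job_A */3 -> active={job_A:*/3, job_F:*/16}
Op 7: register job_F */13 -> active={job_A:*/3, job_F:*/13}
Op 8: register job_G */4 -> active={job_A:*/3, job_F:*/13, job_G:*/4}
Op 9: register job_F */3 -> active={job_A:*/3, job_F:*/3, job_G:*/4}
  job_A: interval 3, next fire after T=35 is 36
  job_F: interval 3, next fire after T=35 is 36
  job_G: interval 4, next fire after T=35 is 36
Earliest fire time = 36 (job job_A)

Answer: 36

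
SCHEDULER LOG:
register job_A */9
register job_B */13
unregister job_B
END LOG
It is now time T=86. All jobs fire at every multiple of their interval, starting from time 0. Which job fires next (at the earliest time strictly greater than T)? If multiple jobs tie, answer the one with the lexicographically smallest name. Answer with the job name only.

Answer: job_A

Derivation:
Op 1: register job_A */9 -> active={job_A:*/9}
Op 2: register job_B */13 -> active={job_A:*/9, job_B:*/13}
Op 3: unregister job_B -> active={job_A:*/9}
  job_A: interval 9, next fire after T=86 is 90
Earliest = 90, winner (lex tiebreak) = job_A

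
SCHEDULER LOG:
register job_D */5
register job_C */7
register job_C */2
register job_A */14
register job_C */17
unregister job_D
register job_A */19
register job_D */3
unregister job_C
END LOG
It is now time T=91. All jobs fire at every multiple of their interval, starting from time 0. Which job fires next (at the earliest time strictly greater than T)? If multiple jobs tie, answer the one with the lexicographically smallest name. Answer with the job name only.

Op 1: register job_D */5 -> active={job_D:*/5}
Op 2: register job_C */7 -> active={job_C:*/7, job_D:*/5}
Op 3: register job_C */2 -> active={job_C:*/2, job_D:*/5}
Op 4: register job_A */14 -> active={job_A:*/14, job_C:*/2, job_D:*/5}
Op 5: register job_C */17 -> active={job_A:*/14, job_C:*/17, job_D:*/5}
Op 6: unregister job_D -> active={job_A:*/14, job_C:*/17}
Op 7: register job_A */19 -> active={job_A:*/19, job_C:*/17}
Op 8: register job_D */3 -> active={job_A:*/19, job_C:*/17, job_D:*/3}
Op 9: unregister job_C -> active={job_A:*/19, job_D:*/3}
  job_A: interval 19, next fire after T=91 is 95
  job_D: interval 3, next fire after T=91 is 93
Earliest = 93, winner (lex tiebreak) = job_D

Answer: job_D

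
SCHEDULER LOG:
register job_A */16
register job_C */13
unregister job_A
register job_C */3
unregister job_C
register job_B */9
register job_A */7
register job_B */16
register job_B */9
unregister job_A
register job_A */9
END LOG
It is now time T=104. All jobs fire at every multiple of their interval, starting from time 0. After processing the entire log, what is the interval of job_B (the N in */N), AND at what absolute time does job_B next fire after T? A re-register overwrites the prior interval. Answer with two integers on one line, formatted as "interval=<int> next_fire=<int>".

Op 1: register job_A */16 -> active={job_A:*/16}
Op 2: register job_C */13 -> active={job_A:*/16, job_C:*/13}
Op 3: unregister job_A -> active={job_C:*/13}
Op 4: register job_C */3 -> active={job_C:*/3}
Op 5: unregister job_C -> active={}
Op 6: register job_B */9 -> active={job_B:*/9}
Op 7: register job_A */7 -> active={job_A:*/7, job_B:*/9}
Op 8: register job_B */16 -> active={job_A:*/7, job_B:*/16}
Op 9: register job_B */9 -> active={job_A:*/7, job_B:*/9}
Op 10: unregister job_A -> active={job_B:*/9}
Op 11: register job_A */9 -> active={job_A:*/9, job_B:*/9}
Final interval of job_B = 9
Next fire of job_B after T=104: (104//9+1)*9 = 108

Answer: interval=9 next_fire=108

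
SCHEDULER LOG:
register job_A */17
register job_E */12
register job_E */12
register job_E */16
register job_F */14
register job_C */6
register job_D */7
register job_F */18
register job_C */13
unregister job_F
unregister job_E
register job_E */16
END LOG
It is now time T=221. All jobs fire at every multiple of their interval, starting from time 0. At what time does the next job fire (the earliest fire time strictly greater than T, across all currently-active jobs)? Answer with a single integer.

Answer: 224

Derivation:
Op 1: register job_A */17 -> active={job_A:*/17}
Op 2: register job_E */12 -> active={job_A:*/17, job_E:*/12}
Op 3: register job_E */12 -> active={job_A:*/17, job_E:*/12}
Op 4: register job_E */16 -> active={job_A:*/17, job_E:*/16}
Op 5: register job_F */14 -> active={job_A:*/17, job_E:*/16, job_F:*/14}
Op 6: register job_C */6 -> active={job_A:*/17, job_C:*/6, job_E:*/16, job_F:*/14}
Op 7: register job_D */7 -> active={job_A:*/17, job_C:*/6, job_D:*/7, job_E:*/16, job_F:*/14}
Op 8: register job_F */18 -> active={job_A:*/17, job_C:*/6, job_D:*/7, job_E:*/16, job_F:*/18}
Op 9: register job_C */13 -> active={job_A:*/17, job_C:*/13, job_D:*/7, job_E:*/16, job_F:*/18}
Op 10: unregister job_F -> active={job_A:*/17, job_C:*/13, job_D:*/7, job_E:*/16}
Op 11: unregister job_E -> active={job_A:*/17, job_C:*/13, job_D:*/7}
Op 12: register job_E */16 -> active={job_A:*/17, job_C:*/13, job_D:*/7, job_E:*/16}
  job_A: interval 17, next fire after T=221 is 238
  job_C: interval 13, next fire after T=221 is 234
  job_D: interval 7, next fire after T=221 is 224
  job_E: interval 16, next fire after T=221 is 224
Earliest fire time = 224 (job job_D)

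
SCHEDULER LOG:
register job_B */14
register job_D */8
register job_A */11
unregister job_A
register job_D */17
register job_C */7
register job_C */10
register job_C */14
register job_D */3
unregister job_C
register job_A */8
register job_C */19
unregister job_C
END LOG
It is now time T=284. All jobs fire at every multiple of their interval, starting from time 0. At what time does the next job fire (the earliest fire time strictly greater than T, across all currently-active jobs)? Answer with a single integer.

Op 1: register job_B */14 -> active={job_B:*/14}
Op 2: register job_D */8 -> active={job_B:*/14, job_D:*/8}
Op 3: register job_A */11 -> active={job_A:*/11, job_B:*/14, job_D:*/8}
Op 4: unregister job_A -> active={job_B:*/14, job_D:*/8}
Op 5: register job_D */17 -> active={job_B:*/14, job_D:*/17}
Op 6: register job_C */7 -> active={job_B:*/14, job_C:*/7, job_D:*/17}
Op 7: register job_C */10 -> active={job_B:*/14, job_C:*/10, job_D:*/17}
Op 8: register job_C */14 -> active={job_B:*/14, job_C:*/14, job_D:*/17}
Op 9: register job_D */3 -> active={job_B:*/14, job_C:*/14, job_D:*/3}
Op 10: unregister job_C -> active={job_B:*/14, job_D:*/3}
Op 11: register job_A */8 -> active={job_A:*/8, job_B:*/14, job_D:*/3}
Op 12: register job_C */19 -> active={job_A:*/8, job_B:*/14, job_C:*/19, job_D:*/3}
Op 13: unregister job_C -> active={job_A:*/8, job_B:*/14, job_D:*/3}
  job_A: interval 8, next fire after T=284 is 288
  job_B: interval 14, next fire after T=284 is 294
  job_D: interval 3, next fire after T=284 is 285
Earliest fire time = 285 (job job_D)

Answer: 285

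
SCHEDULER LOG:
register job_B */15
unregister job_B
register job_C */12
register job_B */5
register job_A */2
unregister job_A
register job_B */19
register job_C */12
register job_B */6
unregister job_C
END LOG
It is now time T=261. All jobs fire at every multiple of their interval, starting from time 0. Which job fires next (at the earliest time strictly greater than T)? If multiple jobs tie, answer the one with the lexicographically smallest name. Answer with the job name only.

Op 1: register job_B */15 -> active={job_B:*/15}
Op 2: unregister job_B -> active={}
Op 3: register job_C */12 -> active={job_C:*/12}
Op 4: register job_B */5 -> active={job_B:*/5, job_C:*/12}
Op 5: register job_A */2 -> active={job_A:*/2, job_B:*/5, job_C:*/12}
Op 6: unregister job_A -> active={job_B:*/5, job_C:*/12}
Op 7: register job_B */19 -> active={job_B:*/19, job_C:*/12}
Op 8: register job_C */12 -> active={job_B:*/19, job_C:*/12}
Op 9: register job_B */6 -> active={job_B:*/6, job_C:*/12}
Op 10: unregister job_C -> active={job_B:*/6}
  job_B: interval 6, next fire after T=261 is 264
Earliest = 264, winner (lex tiebreak) = job_B

Answer: job_B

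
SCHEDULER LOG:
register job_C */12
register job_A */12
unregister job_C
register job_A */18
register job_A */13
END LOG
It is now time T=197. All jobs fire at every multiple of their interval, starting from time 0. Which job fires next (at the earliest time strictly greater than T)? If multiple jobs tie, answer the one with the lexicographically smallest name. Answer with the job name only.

Op 1: register job_C */12 -> active={job_C:*/12}
Op 2: register job_A */12 -> active={job_A:*/12, job_C:*/12}
Op 3: unregister job_C -> active={job_A:*/12}
Op 4: register job_A */18 -> active={job_A:*/18}
Op 5: register job_A */13 -> active={job_A:*/13}
  job_A: interval 13, next fire after T=197 is 208
Earliest = 208, winner (lex tiebreak) = job_A

Answer: job_A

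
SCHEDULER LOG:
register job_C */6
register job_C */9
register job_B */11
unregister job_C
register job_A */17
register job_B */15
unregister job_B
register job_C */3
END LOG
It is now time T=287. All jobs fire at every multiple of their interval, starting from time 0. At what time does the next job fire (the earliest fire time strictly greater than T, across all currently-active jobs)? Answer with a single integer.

Op 1: register job_C */6 -> active={job_C:*/6}
Op 2: register job_C */9 -> active={job_C:*/9}
Op 3: register job_B */11 -> active={job_B:*/11, job_C:*/9}
Op 4: unregister job_C -> active={job_B:*/11}
Op 5: register job_A */17 -> active={job_A:*/17, job_B:*/11}
Op 6: register job_B */15 -> active={job_A:*/17, job_B:*/15}
Op 7: unregister job_B -> active={job_A:*/17}
Op 8: register job_C */3 -> active={job_A:*/17, job_C:*/3}
  job_A: interval 17, next fire after T=287 is 289
  job_C: interval 3, next fire after T=287 is 288
Earliest fire time = 288 (job job_C)

Answer: 288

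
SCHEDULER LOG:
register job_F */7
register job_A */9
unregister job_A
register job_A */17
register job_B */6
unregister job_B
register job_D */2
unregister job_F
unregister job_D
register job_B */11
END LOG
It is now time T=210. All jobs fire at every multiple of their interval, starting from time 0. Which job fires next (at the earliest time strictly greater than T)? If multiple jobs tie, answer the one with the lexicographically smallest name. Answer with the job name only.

Answer: job_B

Derivation:
Op 1: register job_F */7 -> active={job_F:*/7}
Op 2: register job_A */9 -> active={job_A:*/9, job_F:*/7}
Op 3: unregister job_A -> active={job_F:*/7}
Op 4: register job_A */17 -> active={job_A:*/17, job_F:*/7}
Op 5: register job_B */6 -> active={job_A:*/17, job_B:*/6, job_F:*/7}
Op 6: unregister job_B -> active={job_A:*/17, job_F:*/7}
Op 7: register job_D */2 -> active={job_A:*/17, job_D:*/2, job_F:*/7}
Op 8: unregister job_F -> active={job_A:*/17, job_D:*/2}
Op 9: unregister job_D -> active={job_A:*/17}
Op 10: register job_B */11 -> active={job_A:*/17, job_B:*/11}
  job_A: interval 17, next fire after T=210 is 221
  job_B: interval 11, next fire after T=210 is 220
Earliest = 220, winner (lex tiebreak) = job_B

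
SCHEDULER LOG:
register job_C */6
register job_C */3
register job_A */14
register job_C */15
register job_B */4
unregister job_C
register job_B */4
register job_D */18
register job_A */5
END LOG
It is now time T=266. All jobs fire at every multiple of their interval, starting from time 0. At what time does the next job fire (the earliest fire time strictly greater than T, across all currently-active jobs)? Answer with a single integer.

Answer: 268

Derivation:
Op 1: register job_C */6 -> active={job_C:*/6}
Op 2: register job_C */3 -> active={job_C:*/3}
Op 3: register job_A */14 -> active={job_A:*/14, job_C:*/3}
Op 4: register job_C */15 -> active={job_A:*/14, job_C:*/15}
Op 5: register job_B */4 -> active={job_A:*/14, job_B:*/4, job_C:*/15}
Op 6: unregister job_C -> active={job_A:*/14, job_B:*/4}
Op 7: register job_B */4 -> active={job_A:*/14, job_B:*/4}
Op 8: register job_D */18 -> active={job_A:*/14, job_B:*/4, job_D:*/18}
Op 9: register job_A */5 -> active={job_A:*/5, job_B:*/4, job_D:*/18}
  job_A: interval 5, next fire after T=266 is 270
  job_B: interval 4, next fire after T=266 is 268
  job_D: interval 18, next fire after T=266 is 270
Earliest fire time = 268 (job job_B)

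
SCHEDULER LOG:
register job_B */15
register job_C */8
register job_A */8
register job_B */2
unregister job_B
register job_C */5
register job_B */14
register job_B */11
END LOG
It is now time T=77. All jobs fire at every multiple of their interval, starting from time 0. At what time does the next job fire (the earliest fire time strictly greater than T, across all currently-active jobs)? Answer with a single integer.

Answer: 80

Derivation:
Op 1: register job_B */15 -> active={job_B:*/15}
Op 2: register job_C */8 -> active={job_B:*/15, job_C:*/8}
Op 3: register job_A */8 -> active={job_A:*/8, job_B:*/15, job_C:*/8}
Op 4: register job_B */2 -> active={job_A:*/8, job_B:*/2, job_C:*/8}
Op 5: unregister job_B -> active={job_A:*/8, job_C:*/8}
Op 6: register job_C */5 -> active={job_A:*/8, job_C:*/5}
Op 7: register job_B */14 -> active={job_A:*/8, job_B:*/14, job_C:*/5}
Op 8: register job_B */11 -> active={job_A:*/8, job_B:*/11, job_C:*/5}
  job_A: interval 8, next fire after T=77 is 80
  job_B: interval 11, next fire after T=77 is 88
  job_C: interval 5, next fire after T=77 is 80
Earliest fire time = 80 (job job_A)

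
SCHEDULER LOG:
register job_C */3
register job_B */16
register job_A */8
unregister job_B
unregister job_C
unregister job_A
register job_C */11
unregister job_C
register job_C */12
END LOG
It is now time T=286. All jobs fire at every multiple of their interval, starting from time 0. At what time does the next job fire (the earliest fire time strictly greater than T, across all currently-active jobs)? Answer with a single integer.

Op 1: register job_C */3 -> active={job_C:*/3}
Op 2: register job_B */16 -> active={job_B:*/16, job_C:*/3}
Op 3: register job_A */8 -> active={job_A:*/8, job_B:*/16, job_C:*/3}
Op 4: unregister job_B -> active={job_A:*/8, job_C:*/3}
Op 5: unregister job_C -> active={job_A:*/8}
Op 6: unregister job_A -> active={}
Op 7: register job_C */11 -> active={job_C:*/11}
Op 8: unregister job_C -> active={}
Op 9: register job_C */12 -> active={job_C:*/12}
  job_C: interval 12, next fire after T=286 is 288
Earliest fire time = 288 (job job_C)

Answer: 288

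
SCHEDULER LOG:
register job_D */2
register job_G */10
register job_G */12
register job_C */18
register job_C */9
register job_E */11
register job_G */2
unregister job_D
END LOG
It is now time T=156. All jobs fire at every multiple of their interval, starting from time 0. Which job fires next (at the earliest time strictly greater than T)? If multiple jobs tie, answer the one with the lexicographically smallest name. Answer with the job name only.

Answer: job_G

Derivation:
Op 1: register job_D */2 -> active={job_D:*/2}
Op 2: register job_G */10 -> active={job_D:*/2, job_G:*/10}
Op 3: register job_G */12 -> active={job_D:*/2, job_G:*/12}
Op 4: register job_C */18 -> active={job_C:*/18, job_D:*/2, job_G:*/12}
Op 5: register job_C */9 -> active={job_C:*/9, job_D:*/2, job_G:*/12}
Op 6: register job_E */11 -> active={job_C:*/9, job_D:*/2, job_E:*/11, job_G:*/12}
Op 7: register job_G */2 -> active={job_C:*/9, job_D:*/2, job_E:*/11, job_G:*/2}
Op 8: unregister job_D -> active={job_C:*/9, job_E:*/11, job_G:*/2}
  job_C: interval 9, next fire after T=156 is 162
  job_E: interval 11, next fire after T=156 is 165
  job_G: interval 2, next fire after T=156 is 158
Earliest = 158, winner (lex tiebreak) = job_G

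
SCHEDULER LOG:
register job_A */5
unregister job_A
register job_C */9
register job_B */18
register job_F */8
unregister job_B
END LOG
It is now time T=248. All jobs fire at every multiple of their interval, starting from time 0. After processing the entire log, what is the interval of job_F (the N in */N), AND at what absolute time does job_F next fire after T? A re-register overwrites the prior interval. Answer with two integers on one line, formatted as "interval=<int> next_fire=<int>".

Answer: interval=8 next_fire=256

Derivation:
Op 1: register job_A */5 -> active={job_A:*/5}
Op 2: unregister job_A -> active={}
Op 3: register job_C */9 -> active={job_C:*/9}
Op 4: register job_B */18 -> active={job_B:*/18, job_C:*/9}
Op 5: register job_F */8 -> active={job_B:*/18, job_C:*/9, job_F:*/8}
Op 6: unregister job_B -> active={job_C:*/9, job_F:*/8}
Final interval of job_F = 8
Next fire of job_F after T=248: (248//8+1)*8 = 256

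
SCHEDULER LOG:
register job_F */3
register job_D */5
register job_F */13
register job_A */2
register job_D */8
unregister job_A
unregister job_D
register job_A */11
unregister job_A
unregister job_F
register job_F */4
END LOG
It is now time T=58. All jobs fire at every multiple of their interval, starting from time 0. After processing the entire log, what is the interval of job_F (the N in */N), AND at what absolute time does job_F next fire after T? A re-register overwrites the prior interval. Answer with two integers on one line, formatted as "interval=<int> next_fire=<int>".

Answer: interval=4 next_fire=60

Derivation:
Op 1: register job_F */3 -> active={job_F:*/3}
Op 2: register job_D */5 -> active={job_D:*/5, job_F:*/3}
Op 3: register job_F */13 -> active={job_D:*/5, job_F:*/13}
Op 4: register job_A */2 -> active={job_A:*/2, job_D:*/5, job_F:*/13}
Op 5: register job_D */8 -> active={job_A:*/2, job_D:*/8, job_F:*/13}
Op 6: unregister job_A -> active={job_D:*/8, job_F:*/13}
Op 7: unregister job_D -> active={job_F:*/13}
Op 8: register job_A */11 -> active={job_A:*/11, job_F:*/13}
Op 9: unregister job_A -> active={job_F:*/13}
Op 10: unregister job_F -> active={}
Op 11: register job_F */4 -> active={job_F:*/4}
Final interval of job_F = 4
Next fire of job_F after T=58: (58//4+1)*4 = 60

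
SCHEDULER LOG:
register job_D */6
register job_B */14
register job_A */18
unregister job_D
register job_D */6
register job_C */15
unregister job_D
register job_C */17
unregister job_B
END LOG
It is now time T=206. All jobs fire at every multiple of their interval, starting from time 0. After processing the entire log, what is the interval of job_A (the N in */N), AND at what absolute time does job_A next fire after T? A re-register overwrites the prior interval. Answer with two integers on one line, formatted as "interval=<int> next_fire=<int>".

Answer: interval=18 next_fire=216

Derivation:
Op 1: register job_D */6 -> active={job_D:*/6}
Op 2: register job_B */14 -> active={job_B:*/14, job_D:*/6}
Op 3: register job_A */18 -> active={job_A:*/18, job_B:*/14, job_D:*/6}
Op 4: unregister job_D -> active={job_A:*/18, job_B:*/14}
Op 5: register job_D */6 -> active={job_A:*/18, job_B:*/14, job_D:*/6}
Op 6: register job_C */15 -> active={job_A:*/18, job_B:*/14, job_C:*/15, job_D:*/6}
Op 7: unregister job_D -> active={job_A:*/18, job_B:*/14, job_C:*/15}
Op 8: register job_C */17 -> active={job_A:*/18, job_B:*/14, job_C:*/17}
Op 9: unregister job_B -> active={job_A:*/18, job_C:*/17}
Final interval of job_A = 18
Next fire of job_A after T=206: (206//18+1)*18 = 216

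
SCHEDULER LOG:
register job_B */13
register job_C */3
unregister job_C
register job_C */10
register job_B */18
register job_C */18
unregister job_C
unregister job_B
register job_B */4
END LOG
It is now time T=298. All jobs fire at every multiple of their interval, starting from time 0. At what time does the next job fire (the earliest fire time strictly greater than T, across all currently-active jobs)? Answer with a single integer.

Op 1: register job_B */13 -> active={job_B:*/13}
Op 2: register job_C */3 -> active={job_B:*/13, job_C:*/3}
Op 3: unregister job_C -> active={job_B:*/13}
Op 4: register job_C */10 -> active={job_B:*/13, job_C:*/10}
Op 5: register job_B */18 -> active={job_B:*/18, job_C:*/10}
Op 6: register job_C */18 -> active={job_B:*/18, job_C:*/18}
Op 7: unregister job_C -> active={job_B:*/18}
Op 8: unregister job_B -> active={}
Op 9: register job_B */4 -> active={job_B:*/4}
  job_B: interval 4, next fire after T=298 is 300
Earliest fire time = 300 (job job_B)

Answer: 300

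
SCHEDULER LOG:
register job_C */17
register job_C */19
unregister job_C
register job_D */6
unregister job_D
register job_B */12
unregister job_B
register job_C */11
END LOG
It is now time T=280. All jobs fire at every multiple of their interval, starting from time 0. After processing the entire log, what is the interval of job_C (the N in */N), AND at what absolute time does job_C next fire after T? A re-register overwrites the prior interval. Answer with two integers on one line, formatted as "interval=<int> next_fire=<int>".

Op 1: register job_C */17 -> active={job_C:*/17}
Op 2: register job_C */19 -> active={job_C:*/19}
Op 3: unregister job_C -> active={}
Op 4: register job_D */6 -> active={job_D:*/6}
Op 5: unregister job_D -> active={}
Op 6: register job_B */12 -> active={job_B:*/12}
Op 7: unregister job_B -> active={}
Op 8: register job_C */11 -> active={job_C:*/11}
Final interval of job_C = 11
Next fire of job_C after T=280: (280//11+1)*11 = 286

Answer: interval=11 next_fire=286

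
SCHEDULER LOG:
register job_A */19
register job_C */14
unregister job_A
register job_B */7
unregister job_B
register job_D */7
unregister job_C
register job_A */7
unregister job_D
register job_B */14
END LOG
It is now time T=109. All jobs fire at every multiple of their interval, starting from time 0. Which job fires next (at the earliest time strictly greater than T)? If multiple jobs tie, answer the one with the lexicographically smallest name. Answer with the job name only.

Op 1: register job_A */19 -> active={job_A:*/19}
Op 2: register job_C */14 -> active={job_A:*/19, job_C:*/14}
Op 3: unregister job_A -> active={job_C:*/14}
Op 4: register job_B */7 -> active={job_B:*/7, job_C:*/14}
Op 5: unregister job_B -> active={job_C:*/14}
Op 6: register job_D */7 -> active={job_C:*/14, job_D:*/7}
Op 7: unregister job_C -> active={job_D:*/7}
Op 8: register job_A */7 -> active={job_A:*/7, job_D:*/7}
Op 9: unregister job_D -> active={job_A:*/7}
Op 10: register job_B */14 -> active={job_A:*/7, job_B:*/14}
  job_A: interval 7, next fire after T=109 is 112
  job_B: interval 14, next fire after T=109 is 112
Earliest = 112, winner (lex tiebreak) = job_A

Answer: job_A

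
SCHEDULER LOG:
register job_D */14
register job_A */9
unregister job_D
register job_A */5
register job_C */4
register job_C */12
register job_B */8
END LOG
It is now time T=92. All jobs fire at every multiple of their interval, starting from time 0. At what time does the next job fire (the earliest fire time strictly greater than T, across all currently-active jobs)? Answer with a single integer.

Answer: 95

Derivation:
Op 1: register job_D */14 -> active={job_D:*/14}
Op 2: register job_A */9 -> active={job_A:*/9, job_D:*/14}
Op 3: unregister job_D -> active={job_A:*/9}
Op 4: register job_A */5 -> active={job_A:*/5}
Op 5: register job_C */4 -> active={job_A:*/5, job_C:*/4}
Op 6: register job_C */12 -> active={job_A:*/5, job_C:*/12}
Op 7: register job_B */8 -> active={job_A:*/5, job_B:*/8, job_C:*/12}
  job_A: interval 5, next fire after T=92 is 95
  job_B: interval 8, next fire after T=92 is 96
  job_C: interval 12, next fire after T=92 is 96
Earliest fire time = 95 (job job_A)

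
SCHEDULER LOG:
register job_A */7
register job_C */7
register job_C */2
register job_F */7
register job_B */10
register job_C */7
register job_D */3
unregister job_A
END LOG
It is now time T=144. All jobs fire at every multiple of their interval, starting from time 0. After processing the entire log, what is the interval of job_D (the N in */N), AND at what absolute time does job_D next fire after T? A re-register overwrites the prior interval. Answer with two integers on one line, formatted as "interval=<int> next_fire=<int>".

Answer: interval=3 next_fire=147

Derivation:
Op 1: register job_A */7 -> active={job_A:*/7}
Op 2: register job_C */7 -> active={job_A:*/7, job_C:*/7}
Op 3: register job_C */2 -> active={job_A:*/7, job_C:*/2}
Op 4: register job_F */7 -> active={job_A:*/7, job_C:*/2, job_F:*/7}
Op 5: register job_B */10 -> active={job_A:*/7, job_B:*/10, job_C:*/2, job_F:*/7}
Op 6: register job_C */7 -> active={job_A:*/7, job_B:*/10, job_C:*/7, job_F:*/7}
Op 7: register job_D */3 -> active={job_A:*/7, job_B:*/10, job_C:*/7, job_D:*/3, job_F:*/7}
Op 8: unregister job_A -> active={job_B:*/10, job_C:*/7, job_D:*/3, job_F:*/7}
Final interval of job_D = 3
Next fire of job_D after T=144: (144//3+1)*3 = 147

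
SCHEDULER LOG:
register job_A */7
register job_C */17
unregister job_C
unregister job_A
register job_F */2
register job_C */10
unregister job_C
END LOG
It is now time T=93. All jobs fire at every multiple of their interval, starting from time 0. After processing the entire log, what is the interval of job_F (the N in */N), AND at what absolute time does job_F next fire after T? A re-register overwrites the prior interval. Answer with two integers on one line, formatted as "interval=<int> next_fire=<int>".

Op 1: register job_A */7 -> active={job_A:*/7}
Op 2: register job_C */17 -> active={job_A:*/7, job_C:*/17}
Op 3: unregister job_C -> active={job_A:*/7}
Op 4: unregister job_A -> active={}
Op 5: register job_F */2 -> active={job_F:*/2}
Op 6: register job_C */10 -> active={job_C:*/10, job_F:*/2}
Op 7: unregister job_C -> active={job_F:*/2}
Final interval of job_F = 2
Next fire of job_F after T=93: (93//2+1)*2 = 94

Answer: interval=2 next_fire=94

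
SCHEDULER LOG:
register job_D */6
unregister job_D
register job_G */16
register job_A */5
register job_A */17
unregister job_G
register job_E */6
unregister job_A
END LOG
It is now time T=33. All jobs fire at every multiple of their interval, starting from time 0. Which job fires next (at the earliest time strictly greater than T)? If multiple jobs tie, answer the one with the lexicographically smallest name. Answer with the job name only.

Op 1: register job_D */6 -> active={job_D:*/6}
Op 2: unregister job_D -> active={}
Op 3: register job_G */16 -> active={job_G:*/16}
Op 4: register job_A */5 -> active={job_A:*/5, job_G:*/16}
Op 5: register job_A */17 -> active={job_A:*/17, job_G:*/16}
Op 6: unregister job_G -> active={job_A:*/17}
Op 7: register job_E */6 -> active={job_A:*/17, job_E:*/6}
Op 8: unregister job_A -> active={job_E:*/6}
  job_E: interval 6, next fire after T=33 is 36
Earliest = 36, winner (lex tiebreak) = job_E

Answer: job_E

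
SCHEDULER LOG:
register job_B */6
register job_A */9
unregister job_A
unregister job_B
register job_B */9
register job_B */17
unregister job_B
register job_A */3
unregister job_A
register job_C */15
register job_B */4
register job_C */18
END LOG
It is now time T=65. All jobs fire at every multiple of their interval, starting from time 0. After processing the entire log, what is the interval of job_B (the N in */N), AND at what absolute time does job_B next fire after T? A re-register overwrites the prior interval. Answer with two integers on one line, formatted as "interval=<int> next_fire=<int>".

Op 1: register job_B */6 -> active={job_B:*/6}
Op 2: register job_A */9 -> active={job_A:*/9, job_B:*/6}
Op 3: unregister job_A -> active={job_B:*/6}
Op 4: unregister job_B -> active={}
Op 5: register job_B */9 -> active={job_B:*/9}
Op 6: register job_B */17 -> active={job_B:*/17}
Op 7: unregister job_B -> active={}
Op 8: register job_A */3 -> active={job_A:*/3}
Op 9: unregister job_A -> active={}
Op 10: register job_C */15 -> active={job_C:*/15}
Op 11: register job_B */4 -> active={job_B:*/4, job_C:*/15}
Op 12: register job_C */18 -> active={job_B:*/4, job_C:*/18}
Final interval of job_B = 4
Next fire of job_B after T=65: (65//4+1)*4 = 68

Answer: interval=4 next_fire=68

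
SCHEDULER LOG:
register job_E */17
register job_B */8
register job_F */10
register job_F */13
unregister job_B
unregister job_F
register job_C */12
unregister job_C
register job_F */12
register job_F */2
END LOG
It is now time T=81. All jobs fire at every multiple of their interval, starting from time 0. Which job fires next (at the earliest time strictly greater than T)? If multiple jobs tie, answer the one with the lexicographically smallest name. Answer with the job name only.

Op 1: register job_E */17 -> active={job_E:*/17}
Op 2: register job_B */8 -> active={job_B:*/8, job_E:*/17}
Op 3: register job_F */10 -> active={job_B:*/8, job_E:*/17, job_F:*/10}
Op 4: register job_F */13 -> active={job_B:*/8, job_E:*/17, job_F:*/13}
Op 5: unregister job_B -> active={job_E:*/17, job_F:*/13}
Op 6: unregister job_F -> active={job_E:*/17}
Op 7: register job_C */12 -> active={job_C:*/12, job_E:*/17}
Op 8: unregister job_C -> active={job_E:*/17}
Op 9: register job_F */12 -> active={job_E:*/17, job_F:*/12}
Op 10: register job_F */2 -> active={job_E:*/17, job_F:*/2}
  job_E: interval 17, next fire after T=81 is 85
  job_F: interval 2, next fire after T=81 is 82
Earliest = 82, winner (lex tiebreak) = job_F

Answer: job_F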